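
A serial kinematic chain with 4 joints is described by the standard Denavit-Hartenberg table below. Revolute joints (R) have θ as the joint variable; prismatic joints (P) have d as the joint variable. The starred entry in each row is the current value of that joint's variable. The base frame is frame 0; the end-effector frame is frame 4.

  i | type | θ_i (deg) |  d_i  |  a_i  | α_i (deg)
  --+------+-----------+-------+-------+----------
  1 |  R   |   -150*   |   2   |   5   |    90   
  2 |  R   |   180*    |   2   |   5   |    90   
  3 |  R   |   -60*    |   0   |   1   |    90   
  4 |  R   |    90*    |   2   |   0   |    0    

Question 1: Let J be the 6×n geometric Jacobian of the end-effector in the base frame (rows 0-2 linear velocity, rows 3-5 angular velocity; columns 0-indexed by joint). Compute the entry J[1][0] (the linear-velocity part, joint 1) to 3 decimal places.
axis z_0 = ẑ; lever o_n−o_0 = (-1.1340,-0.5000,2.0000)
cross product → J_v[:, 0] = (0.5000,-1.1340,0.0000)
J_ω[:, 0] = z_0
entry J[1][0] = -1.1340

-1.134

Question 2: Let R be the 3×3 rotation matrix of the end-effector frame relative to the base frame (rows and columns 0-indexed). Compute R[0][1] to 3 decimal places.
End-effector y-axis (col 1 of R) = (-0.8660,0.5000,-0.0000)
R[0][1] = -0.8660

-0.866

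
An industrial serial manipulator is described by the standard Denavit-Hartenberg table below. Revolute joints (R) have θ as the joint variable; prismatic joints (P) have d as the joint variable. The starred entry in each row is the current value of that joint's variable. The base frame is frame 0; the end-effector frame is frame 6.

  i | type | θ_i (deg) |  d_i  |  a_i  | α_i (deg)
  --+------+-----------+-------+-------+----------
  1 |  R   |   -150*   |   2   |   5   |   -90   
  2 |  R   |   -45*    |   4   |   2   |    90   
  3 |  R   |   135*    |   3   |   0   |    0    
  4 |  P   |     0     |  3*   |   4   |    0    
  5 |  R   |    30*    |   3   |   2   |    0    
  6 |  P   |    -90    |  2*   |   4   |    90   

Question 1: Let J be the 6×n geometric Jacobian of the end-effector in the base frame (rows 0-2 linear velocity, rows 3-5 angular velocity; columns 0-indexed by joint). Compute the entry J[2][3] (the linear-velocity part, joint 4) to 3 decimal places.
prismatic axis z_3 = (0.6124,0.3536,0.7071)
J_v[:, 3] = z_3; J_ω[:, 3] = (0,0,0)
entry J[2][3] = 0.7071

0.707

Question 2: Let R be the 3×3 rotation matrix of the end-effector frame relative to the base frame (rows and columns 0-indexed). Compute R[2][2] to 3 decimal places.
End-effector z-axis (col 2 of R) = (-0.7209,-0.1174,0.6830)
R[2][2] = 0.6830

0.683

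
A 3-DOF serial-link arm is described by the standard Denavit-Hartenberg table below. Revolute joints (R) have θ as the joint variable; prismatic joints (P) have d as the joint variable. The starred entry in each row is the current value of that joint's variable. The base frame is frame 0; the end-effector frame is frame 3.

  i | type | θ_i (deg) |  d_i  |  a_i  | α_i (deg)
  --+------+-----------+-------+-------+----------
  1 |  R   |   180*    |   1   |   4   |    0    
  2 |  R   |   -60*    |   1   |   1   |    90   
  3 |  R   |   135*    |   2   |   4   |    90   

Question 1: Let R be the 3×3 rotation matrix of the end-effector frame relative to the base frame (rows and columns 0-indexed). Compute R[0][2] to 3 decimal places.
End-effector z-axis (col 2 of R) = (-0.3536,0.6124,0.7071)
R[0][2] = -0.3536

-0.354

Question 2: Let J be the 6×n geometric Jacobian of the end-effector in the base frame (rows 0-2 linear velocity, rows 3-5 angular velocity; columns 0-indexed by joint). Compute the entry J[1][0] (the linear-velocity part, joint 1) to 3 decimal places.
-1.354

axis z_0 = ẑ; lever o_n−o_0 = (-1.3537,-0.5835,4.8284)
cross product → J_v[:, 0] = (0.5835,-1.3537,0.0000)
J_ω[:, 0] = z_0
entry J[1][0] = -1.3537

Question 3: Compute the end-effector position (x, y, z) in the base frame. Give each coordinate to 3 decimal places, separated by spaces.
-1.354 -0.583 4.828

after link 1: o_1 = (-4.0000, 0.0000, 1.0000)
after link 2: o_2 = (-4.5000, 0.8660, 2.0000)
after link 3: o_3 = (-1.3537, -0.5835, 4.8284)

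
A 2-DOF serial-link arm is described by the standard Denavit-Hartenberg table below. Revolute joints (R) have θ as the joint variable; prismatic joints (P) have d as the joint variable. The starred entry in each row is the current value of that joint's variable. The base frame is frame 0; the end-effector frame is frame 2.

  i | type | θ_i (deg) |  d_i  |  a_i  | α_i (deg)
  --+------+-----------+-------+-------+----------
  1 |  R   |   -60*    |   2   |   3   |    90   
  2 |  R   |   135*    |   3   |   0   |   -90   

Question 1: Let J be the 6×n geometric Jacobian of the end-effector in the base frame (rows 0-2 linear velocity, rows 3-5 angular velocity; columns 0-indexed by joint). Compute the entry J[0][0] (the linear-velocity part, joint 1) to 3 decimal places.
axis z_0 = ẑ; lever o_n−o_0 = (-1.0981,-4.0981,2.0000)
cross product → J_v[:, 0] = (4.0981,-1.0981,0.0000)
J_ω[:, 0] = z_0
entry J[0][0] = 4.0981

4.098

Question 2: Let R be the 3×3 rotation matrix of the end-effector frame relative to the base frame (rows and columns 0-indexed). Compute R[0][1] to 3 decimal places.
0.866

End-effector y-axis (col 1 of R) = (0.8660,0.5000,-0.0000)
R[0][1] = 0.8660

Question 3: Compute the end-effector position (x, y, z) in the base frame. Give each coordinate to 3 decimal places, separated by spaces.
-1.098 -4.098 2.000

after link 1: o_1 = (1.5000, -2.5981, 2.0000)
after link 2: o_2 = (-1.0981, -4.0981, 2.0000)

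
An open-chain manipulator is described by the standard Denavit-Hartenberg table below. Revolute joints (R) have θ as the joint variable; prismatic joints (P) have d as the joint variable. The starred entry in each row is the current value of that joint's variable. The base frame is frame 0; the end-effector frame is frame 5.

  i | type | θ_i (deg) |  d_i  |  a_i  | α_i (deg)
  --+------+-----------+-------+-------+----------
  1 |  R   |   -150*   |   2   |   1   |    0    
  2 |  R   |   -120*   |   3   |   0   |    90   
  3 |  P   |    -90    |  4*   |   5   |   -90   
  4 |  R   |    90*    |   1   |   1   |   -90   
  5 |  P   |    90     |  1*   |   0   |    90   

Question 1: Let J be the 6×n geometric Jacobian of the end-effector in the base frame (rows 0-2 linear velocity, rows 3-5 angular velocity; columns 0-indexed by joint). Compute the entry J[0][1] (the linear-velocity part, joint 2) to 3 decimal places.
axis z_1 = (0.0000,0.0000,1.0000); lever o_n−o_1 = (3.0000,1.0000,-1.0000)
cross product → J_v[:, 1] = (-1.0000,3.0000,0.0000)
J_ω[:, 1] = z_1
entry J[0][1] = -1.0000

-1.000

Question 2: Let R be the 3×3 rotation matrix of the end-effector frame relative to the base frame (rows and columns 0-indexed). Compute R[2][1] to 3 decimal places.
End-effector y-axis (col 1 of R) = (-0.0000,-0.0000,1.0000)
R[2][1] = 1.0000

1.000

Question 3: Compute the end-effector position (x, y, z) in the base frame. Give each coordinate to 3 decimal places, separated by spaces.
2.134 0.500 1.000

after link 1: o_1 = (-0.8660, -0.5000, 2.0000)
after link 2: o_2 = (-0.8660, -0.5000, 5.0000)
after link 3: o_3 = (3.1340, -0.5000, 0.0000)
after link 4: o_4 = (2.1340, 0.5000, 0.0000)
after link 5: o_5 = (2.1340, 0.5000, 1.0000)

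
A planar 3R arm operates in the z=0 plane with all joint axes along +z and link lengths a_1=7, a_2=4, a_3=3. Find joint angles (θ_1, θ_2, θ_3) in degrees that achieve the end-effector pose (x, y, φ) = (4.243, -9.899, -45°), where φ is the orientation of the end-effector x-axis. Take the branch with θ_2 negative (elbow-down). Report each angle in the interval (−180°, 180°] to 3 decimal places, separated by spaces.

wrist centre = target − a_3·(cos φ, sin φ) = (2.1217, -7.7777)
cos θ_2 = (64.9938−7²−4²)/(2·7·4) = -0.0001; θ_2 = -90.0063° (elbow-down)
β = atan2(-7.7777,2.1217) = -74.7415°; ψ = atan2(-4.0000,6.9996) = -29.7464°
θ_1 = β − ψ = -44.9951°
θ_3 = φ − θ_1 − θ_2 = 90.0014° (wrapped to (-180°,180°])

-44.995 -90.006 90.001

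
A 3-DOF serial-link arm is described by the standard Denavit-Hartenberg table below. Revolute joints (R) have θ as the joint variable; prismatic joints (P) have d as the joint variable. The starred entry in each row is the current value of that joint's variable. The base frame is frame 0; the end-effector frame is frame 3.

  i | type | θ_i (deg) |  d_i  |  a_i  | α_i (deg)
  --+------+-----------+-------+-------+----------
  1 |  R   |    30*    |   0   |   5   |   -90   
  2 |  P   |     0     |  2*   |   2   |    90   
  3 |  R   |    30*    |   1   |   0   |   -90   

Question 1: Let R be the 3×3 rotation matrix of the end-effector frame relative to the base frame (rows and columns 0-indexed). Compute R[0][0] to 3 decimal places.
0.500

End-effector x-axis (col 0 of R) = (0.5000,0.8660,0.0000)
R[0][0] = 0.5000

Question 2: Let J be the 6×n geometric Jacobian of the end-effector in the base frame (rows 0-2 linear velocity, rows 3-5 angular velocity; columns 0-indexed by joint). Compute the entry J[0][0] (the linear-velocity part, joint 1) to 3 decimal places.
-5.232

axis z_0 = ẑ; lever o_n−o_0 = (5.0622,5.2321,1.0000)
cross product → J_v[:, 0] = (-5.2321,5.0622,0.0000)
J_ω[:, 0] = z_0
entry J[0][0] = -5.2321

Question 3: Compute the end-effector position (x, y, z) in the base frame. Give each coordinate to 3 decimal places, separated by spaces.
5.062 5.232 1.000

after link 1: o_1 = (4.3301, 2.5000, 0.0000)
after link 2: o_2 = (5.0622, 5.2321, 0.0000)
after link 3: o_3 = (5.0622, 5.2321, 1.0000)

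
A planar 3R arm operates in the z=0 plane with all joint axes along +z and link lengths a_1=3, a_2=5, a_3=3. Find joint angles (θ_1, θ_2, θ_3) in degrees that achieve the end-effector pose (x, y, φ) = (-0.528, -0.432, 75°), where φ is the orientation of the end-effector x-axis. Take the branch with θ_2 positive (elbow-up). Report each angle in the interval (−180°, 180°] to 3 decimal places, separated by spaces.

wrist centre = target − a_3·(cos φ, sin φ) = (-1.3045, -3.3298)
cos θ_2 = (12.7890−3²−5²)/(2·3·5) = -0.7070; θ_2 = 134.9940° (elbow-up)
β = atan2(-3.3298,-1.3045) = -111.3930°; ψ = atan2(3.5359,-0.5352) = 98.6064°
θ_1 = β − ψ = -209.9995°
θ_3 = φ − θ_1 − θ_2 = 150.0055° (wrapped to (-180°,180°])

150.001 134.994 150.005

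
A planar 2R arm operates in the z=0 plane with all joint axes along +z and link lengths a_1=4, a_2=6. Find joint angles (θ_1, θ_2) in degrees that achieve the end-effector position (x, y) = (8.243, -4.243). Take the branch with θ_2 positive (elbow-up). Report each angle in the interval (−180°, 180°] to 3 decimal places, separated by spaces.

cos θ_2 = (85.9501−4²−6²)/(2·4·6) = 0.7073; θ_2 = 44.9849° (elbow-up)
β = atan2(-4.2430,8.2430) = -27.2367°; ψ = atan2(4.2415,8.2438) = 27.2264°
θ_1 = β − ψ = -54.4631°

-54.463 44.985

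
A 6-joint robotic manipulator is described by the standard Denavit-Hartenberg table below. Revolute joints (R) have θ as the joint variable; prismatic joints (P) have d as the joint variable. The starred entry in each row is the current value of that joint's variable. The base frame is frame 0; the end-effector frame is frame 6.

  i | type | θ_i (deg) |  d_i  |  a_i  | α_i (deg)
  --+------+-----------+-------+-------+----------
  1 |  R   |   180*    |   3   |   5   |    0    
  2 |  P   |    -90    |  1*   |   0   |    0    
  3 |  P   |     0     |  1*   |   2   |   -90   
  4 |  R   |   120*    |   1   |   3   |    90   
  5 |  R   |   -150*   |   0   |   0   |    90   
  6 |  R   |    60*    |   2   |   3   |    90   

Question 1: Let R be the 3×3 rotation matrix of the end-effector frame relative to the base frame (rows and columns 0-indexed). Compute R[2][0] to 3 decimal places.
End-effector x-axis (col 0 of R) = (0.2500,0.9665,-0.0580)
R[2][0] = -0.0580

-0.058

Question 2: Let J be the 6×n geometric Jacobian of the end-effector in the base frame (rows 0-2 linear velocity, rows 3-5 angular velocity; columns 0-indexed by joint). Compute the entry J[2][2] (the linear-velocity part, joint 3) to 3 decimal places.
1.000

prismatic axis z_2 = (0.0000,0.0000,1.0000)
J_v[:, 2] = z_2; J_ω[:, 2] = (0,0,0)
entry J[2][2] = 1.0000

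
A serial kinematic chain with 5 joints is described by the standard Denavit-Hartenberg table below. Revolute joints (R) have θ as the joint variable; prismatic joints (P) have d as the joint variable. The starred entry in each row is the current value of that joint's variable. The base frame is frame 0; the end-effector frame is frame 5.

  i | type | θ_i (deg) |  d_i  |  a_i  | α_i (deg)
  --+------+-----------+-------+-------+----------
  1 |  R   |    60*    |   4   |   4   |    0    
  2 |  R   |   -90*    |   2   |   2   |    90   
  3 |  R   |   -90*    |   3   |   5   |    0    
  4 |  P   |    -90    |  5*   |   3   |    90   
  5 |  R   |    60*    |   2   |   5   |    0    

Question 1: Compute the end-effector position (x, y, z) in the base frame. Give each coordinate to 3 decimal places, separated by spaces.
-7.196 -5.464 3.000

after link 1: o_1 = (2.0000, 3.4641, 4.0000)
after link 2: o_2 = (3.7321, 2.4641, 6.0000)
after link 3: o_3 = (2.2321, -0.1340, 1.0000)
after link 4: o_4 = (-2.8660, -2.9641, 1.0000)
after link 5: o_5 = (-7.1962, -5.4641, 3.0000)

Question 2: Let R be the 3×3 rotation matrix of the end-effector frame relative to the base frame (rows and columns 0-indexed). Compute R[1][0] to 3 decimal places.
-0.500

End-effector x-axis (col 0 of R) = (-0.8660,-0.5000,-0.0000)
R[1][0] = -0.5000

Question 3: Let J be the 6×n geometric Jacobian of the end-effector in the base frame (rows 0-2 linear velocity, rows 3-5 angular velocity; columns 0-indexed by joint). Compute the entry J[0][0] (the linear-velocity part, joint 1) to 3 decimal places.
5.464

axis z_0 = ẑ; lever o_n−o_0 = (-7.1962,-5.4641,3.0000)
cross product → J_v[:, 0] = (5.4641,-7.1962,0.0000)
J_ω[:, 0] = z_0
entry J[0][0] = 5.4641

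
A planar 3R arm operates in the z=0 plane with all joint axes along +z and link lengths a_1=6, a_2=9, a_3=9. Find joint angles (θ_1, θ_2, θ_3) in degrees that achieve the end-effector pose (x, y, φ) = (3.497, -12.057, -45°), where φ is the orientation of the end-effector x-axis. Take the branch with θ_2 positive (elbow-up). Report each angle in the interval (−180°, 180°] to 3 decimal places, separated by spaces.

wrist centre = target − a_3·(cos φ, sin φ) = (-2.8670, -5.6930)
cos θ_2 = (40.6302−6²−9²)/(2·6·9) = -0.7071; θ_2 = 135.0017° (elbow-up)
β = atan2(-5.6930,-2.8670) = -116.7294°; ψ = atan2(6.3638,-0.3642) = 93.2751°
θ_1 = β − ψ = -210.0045°
θ_3 = φ − θ_1 − θ_2 = 30.0027° (wrapped to (-180°,180°])

149.996 135.002 30.003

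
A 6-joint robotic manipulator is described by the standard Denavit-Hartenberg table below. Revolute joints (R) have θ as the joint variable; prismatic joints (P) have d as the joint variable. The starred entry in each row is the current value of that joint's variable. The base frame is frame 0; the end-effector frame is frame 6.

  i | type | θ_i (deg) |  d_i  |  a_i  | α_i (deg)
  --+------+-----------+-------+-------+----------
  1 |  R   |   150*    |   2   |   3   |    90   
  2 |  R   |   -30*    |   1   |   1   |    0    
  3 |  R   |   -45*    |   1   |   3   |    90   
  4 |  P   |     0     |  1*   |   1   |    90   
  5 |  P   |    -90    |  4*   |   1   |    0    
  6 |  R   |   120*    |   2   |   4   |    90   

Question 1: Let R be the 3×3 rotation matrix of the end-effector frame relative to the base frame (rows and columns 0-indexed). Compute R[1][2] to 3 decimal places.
0.483

End-effector z-axis (col 2 of R) = (-0.8365,0.4830,-0.2588)
R[1][2] = 0.4830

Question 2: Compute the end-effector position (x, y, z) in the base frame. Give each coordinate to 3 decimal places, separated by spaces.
-5.348 -1.531 -6.227

after link 1: o_1 = (-2.5981, 1.5000, 2.0000)
after link 2: o_2 = (-2.8481, 2.7990, 1.5000)
after link 3: o_3 = (-3.0205, 4.0533, -1.3978)
after link 4: o_4 = (-2.4081, 3.6997, -2.6225)
after link 5: o_5 = (-5.2447, 0.7186, -2.3637)
after link 6: o_6 = (-5.3481, -1.5311, -6.2274)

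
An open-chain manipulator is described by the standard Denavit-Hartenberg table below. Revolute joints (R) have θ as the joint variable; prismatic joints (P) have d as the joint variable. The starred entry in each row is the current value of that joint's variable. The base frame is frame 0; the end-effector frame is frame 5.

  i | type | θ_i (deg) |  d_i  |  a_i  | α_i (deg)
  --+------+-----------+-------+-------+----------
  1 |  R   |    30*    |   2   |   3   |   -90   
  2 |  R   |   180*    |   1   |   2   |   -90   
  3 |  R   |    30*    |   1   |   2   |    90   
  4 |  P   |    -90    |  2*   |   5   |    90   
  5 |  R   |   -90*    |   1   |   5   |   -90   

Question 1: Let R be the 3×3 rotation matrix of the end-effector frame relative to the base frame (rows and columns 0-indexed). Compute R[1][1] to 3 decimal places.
End-effector y-axis (col 1 of R) = (-0.5000,-0.8660,-0.0000)
R[1][1] = -0.8660

-0.866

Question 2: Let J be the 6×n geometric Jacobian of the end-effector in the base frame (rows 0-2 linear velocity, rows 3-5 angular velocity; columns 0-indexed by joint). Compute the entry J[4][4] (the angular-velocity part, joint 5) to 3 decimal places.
0.866

axis z_4 = (0.5000,0.8660,0.0000); lever o_n−o_4 = (4.8301,-1.6340,-0.0000)
cross product → J_v[:, 4] = (-0.0000,0.0000,-5.0000)
J_ω[:, 4] = z_4
entry J[4][4] = 0.8660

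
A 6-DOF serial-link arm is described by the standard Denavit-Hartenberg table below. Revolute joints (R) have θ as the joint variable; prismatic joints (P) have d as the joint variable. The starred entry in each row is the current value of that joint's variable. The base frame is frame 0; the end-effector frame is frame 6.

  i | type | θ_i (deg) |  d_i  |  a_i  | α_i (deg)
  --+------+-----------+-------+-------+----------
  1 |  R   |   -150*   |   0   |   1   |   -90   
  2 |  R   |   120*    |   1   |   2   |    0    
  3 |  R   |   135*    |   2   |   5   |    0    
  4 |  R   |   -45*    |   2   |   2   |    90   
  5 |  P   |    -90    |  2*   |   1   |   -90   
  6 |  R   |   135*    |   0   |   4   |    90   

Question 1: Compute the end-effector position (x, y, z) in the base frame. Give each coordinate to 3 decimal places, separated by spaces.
5.676 -4.608 4.815

after link 1: o_1 = (-0.8660, -0.5000, 0.0000)
after link 2: o_2 = (0.5000, -0.8660, -1.7321)
after link 3: o_3 = (2.6207, -1.9510, 3.0976)
after link 4: o_4 = (5.1207, -2.8171, 4.0976)
after link 5: o_5 = (5.4867, -1.4510, 2.3655)
after link 6: o_6 = (5.6762, -4.6076, 4.8150)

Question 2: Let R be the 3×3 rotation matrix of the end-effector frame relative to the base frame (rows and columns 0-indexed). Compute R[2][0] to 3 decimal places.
0.612

End-effector x-axis (col 0 of R) = (0.0474,-0.7891,0.6124)
R[2][0] = 0.6124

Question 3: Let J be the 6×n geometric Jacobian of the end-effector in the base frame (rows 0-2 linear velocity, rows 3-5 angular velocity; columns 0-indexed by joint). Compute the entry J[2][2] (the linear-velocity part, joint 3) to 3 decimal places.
axis z_2 = (0.5000,-0.8660,0.0000); lever o_n−o_2 = (5.1762,-3.7416,6.5471)
cross product → J_v[:, 2] = (-5.6699,-3.2735,2.6119)
J_ω[:, 2] = z_2
entry J[2][2] = 2.6119

2.612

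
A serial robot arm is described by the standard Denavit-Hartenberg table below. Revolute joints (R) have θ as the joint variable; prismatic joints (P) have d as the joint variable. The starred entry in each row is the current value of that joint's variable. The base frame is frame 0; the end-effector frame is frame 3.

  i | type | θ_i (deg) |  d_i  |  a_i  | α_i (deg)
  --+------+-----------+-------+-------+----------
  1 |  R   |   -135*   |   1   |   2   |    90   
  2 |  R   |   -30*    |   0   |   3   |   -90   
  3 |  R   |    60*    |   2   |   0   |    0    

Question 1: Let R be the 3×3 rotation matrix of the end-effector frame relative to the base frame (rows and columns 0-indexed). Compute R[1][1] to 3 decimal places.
End-effector y-axis (col 1 of R) = (0.8839,0.1768,0.4330)
R[1][1] = 0.1768

0.177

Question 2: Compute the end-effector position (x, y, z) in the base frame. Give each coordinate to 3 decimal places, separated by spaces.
after link 1: o_1 = (-1.4142, -1.4142, 1.0000)
after link 2: o_2 = (-3.2513, -3.2513, -0.5000)
after link 3: o_3 = (-3.9584, -3.9584, 1.2321)

-3.958 -3.958 1.232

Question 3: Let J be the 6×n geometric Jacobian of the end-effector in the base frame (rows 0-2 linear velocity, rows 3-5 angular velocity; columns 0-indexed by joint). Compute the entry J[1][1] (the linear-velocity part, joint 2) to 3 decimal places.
axis z_1 = (-0.7071,0.7071,0.0000); lever o_n−o_1 = (-2.5442,-2.5442,0.2321)
cross product → J_v[:, 1] = (0.1641,0.1641,3.5981)
J_ω[:, 1] = z_1
entry J[1][1] = 0.1641

0.164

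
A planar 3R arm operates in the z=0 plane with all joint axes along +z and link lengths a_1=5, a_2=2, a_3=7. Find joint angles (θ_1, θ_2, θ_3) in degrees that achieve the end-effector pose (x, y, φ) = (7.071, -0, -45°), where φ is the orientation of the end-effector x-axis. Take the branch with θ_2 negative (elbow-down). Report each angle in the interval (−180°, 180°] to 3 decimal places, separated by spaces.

wrist centre = target − a_3·(cos φ, sin φ) = (2.1213, 4.9497)
cos θ_2 = (28.9997−5²−2²)/(2·5·2) = -0.0000; θ_2 = -90.0008° (elbow-down)
β = atan2(4.9497,2.1213) = 66.8021°; ψ = atan2(-2.0000,5.0000) = -21.8015°
θ_1 = β − ψ = 88.6036°
θ_3 = φ − θ_1 − θ_2 = -43.6028° (wrapped to (-180°,180°])

88.604 -90.001 -43.603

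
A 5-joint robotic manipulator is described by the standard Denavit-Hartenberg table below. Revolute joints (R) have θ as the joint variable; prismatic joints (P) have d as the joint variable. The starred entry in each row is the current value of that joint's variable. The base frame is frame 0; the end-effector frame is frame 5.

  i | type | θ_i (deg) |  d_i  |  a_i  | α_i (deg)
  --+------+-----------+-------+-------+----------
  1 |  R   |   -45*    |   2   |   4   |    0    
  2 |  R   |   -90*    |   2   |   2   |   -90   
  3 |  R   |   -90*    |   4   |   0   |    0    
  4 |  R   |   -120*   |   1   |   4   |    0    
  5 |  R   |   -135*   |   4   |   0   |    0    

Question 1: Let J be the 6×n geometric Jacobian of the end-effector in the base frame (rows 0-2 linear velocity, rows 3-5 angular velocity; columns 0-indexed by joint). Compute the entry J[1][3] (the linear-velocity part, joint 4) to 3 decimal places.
axis z_3 = (0.7071,-0.7071,0.0000); lever o_n−o_3 = (5.9850,-1.0860,-2.0000)
cross product → J_v[:, 3] = (1.4142,1.4142,3.4641)
J_ω[:, 3] = z_3
entry J[1][3] = 1.4142

1.414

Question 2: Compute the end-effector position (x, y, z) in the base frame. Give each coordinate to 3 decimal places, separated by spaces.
after link 1: o_1 = (2.8284, -2.8284, 2.0000)
after link 2: o_2 = (1.4142, -4.2426, 4.0000)
after link 3: o_3 = (4.2426, -7.0711, 4.0000)
after link 4: o_4 = (7.3992, -5.3287, 2.0000)
after link 5: o_5 = (10.2277, -8.1571, 2.0000)

10.228 -8.157 2.000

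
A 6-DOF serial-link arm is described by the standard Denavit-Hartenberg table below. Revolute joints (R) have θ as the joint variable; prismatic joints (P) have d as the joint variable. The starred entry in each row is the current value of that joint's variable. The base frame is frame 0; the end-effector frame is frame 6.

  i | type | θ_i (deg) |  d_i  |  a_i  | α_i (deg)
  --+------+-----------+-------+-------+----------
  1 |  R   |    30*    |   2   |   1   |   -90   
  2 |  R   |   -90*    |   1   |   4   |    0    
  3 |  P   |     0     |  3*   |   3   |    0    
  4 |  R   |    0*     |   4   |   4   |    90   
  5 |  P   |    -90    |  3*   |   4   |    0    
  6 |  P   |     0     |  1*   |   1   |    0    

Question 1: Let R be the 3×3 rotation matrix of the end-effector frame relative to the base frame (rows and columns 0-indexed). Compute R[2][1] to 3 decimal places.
End-effector y-axis (col 1 of R) = (0.0000,0.0000,1.0000)
R[2][1] = 1.0000

1.000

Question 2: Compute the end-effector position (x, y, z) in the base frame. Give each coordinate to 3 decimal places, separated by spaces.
-4.098 1.098 13.000

after link 1: o_1 = (0.8660, 0.5000, 2.0000)
after link 2: o_2 = (0.3660, 1.3660, 6.0000)
after link 3: o_3 = (-1.1340, 3.9641, 9.0000)
after link 4: o_4 = (-3.1340, 7.4282, 13.0000)
after link 5: o_5 = (-3.7321, 2.4641, 13.0000)
after link 6: o_6 = (-4.0981, 1.0981, 13.0000)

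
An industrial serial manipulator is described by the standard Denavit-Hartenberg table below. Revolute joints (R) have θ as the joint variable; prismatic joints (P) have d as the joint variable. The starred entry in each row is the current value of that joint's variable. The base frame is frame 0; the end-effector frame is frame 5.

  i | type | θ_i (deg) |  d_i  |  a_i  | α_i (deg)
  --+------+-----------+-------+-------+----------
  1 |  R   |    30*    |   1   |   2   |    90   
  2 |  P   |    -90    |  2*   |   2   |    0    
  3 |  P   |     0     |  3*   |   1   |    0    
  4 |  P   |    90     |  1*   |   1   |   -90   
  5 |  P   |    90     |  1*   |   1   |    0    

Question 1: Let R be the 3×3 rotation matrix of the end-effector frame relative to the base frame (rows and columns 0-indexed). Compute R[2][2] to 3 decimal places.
1.000

End-effector z-axis (col 2 of R) = (0.0000,0.0000,1.0000)
R[2][2] = 1.0000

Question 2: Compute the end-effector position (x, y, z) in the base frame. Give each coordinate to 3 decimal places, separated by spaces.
after link 1: o_1 = (1.7321, 1.0000, 1.0000)
after link 2: o_2 = (2.7321, -0.7321, -1.0000)
after link 3: o_3 = (4.2321, -3.3301, -2.0000)
after link 4: o_4 = (5.5981, -3.6962, -2.0000)
after link 5: o_5 = (5.0981, -2.8301, -1.0000)

5.098 -2.830 -1.000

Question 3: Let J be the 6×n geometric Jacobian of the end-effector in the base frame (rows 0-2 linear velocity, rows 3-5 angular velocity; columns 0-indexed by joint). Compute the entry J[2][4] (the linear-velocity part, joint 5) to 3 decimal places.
1.000

prismatic axis z_4 = (0.0000,0.0000,1.0000)
J_v[:, 4] = z_4; J_ω[:, 4] = (0,0,0)
entry J[2][4] = 1.0000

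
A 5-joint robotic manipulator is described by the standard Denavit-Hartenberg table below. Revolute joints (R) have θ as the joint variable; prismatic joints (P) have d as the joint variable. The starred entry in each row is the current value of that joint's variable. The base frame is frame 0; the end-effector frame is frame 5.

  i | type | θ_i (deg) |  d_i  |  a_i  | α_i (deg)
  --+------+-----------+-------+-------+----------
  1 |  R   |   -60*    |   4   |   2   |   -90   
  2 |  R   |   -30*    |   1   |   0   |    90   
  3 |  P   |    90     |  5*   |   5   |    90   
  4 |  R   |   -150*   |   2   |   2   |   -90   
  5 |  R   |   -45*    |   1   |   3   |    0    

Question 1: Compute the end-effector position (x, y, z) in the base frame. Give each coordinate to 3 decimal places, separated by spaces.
4.804 -2.460 7.856

after link 1: o_1 = (1.0000, -1.7321, 4.0000)
after link 2: o_2 = (1.8660, -1.2321, 4.0000)
after link 3: o_3 = (4.9462, 3.4330, 8.3301)
after link 4: o_4 = (4.5622, 0.6340, 8.4641)
after link 5: o_5 = (4.8044, -2.4599, 7.8562)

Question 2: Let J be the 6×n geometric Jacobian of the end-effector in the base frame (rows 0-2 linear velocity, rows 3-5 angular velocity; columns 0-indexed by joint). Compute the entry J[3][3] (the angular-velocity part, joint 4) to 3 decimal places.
0.433

axis z_3 = (0.4330,-0.7500,0.5000); lever o_n−o_3 = (-0.1417,-5.8929,-0.4739)
cross product → J_v[:, 3] = (3.3019,0.1344,-2.6580)
J_ω[:, 3] = z_3
entry J[3][3] = 0.4330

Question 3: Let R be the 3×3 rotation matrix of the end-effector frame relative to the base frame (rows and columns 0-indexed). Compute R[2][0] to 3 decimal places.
End-effector x-axis (col 0 of R) = (-0.1358,-0.9896,0.0474)
R[2][0] = 0.0474

0.047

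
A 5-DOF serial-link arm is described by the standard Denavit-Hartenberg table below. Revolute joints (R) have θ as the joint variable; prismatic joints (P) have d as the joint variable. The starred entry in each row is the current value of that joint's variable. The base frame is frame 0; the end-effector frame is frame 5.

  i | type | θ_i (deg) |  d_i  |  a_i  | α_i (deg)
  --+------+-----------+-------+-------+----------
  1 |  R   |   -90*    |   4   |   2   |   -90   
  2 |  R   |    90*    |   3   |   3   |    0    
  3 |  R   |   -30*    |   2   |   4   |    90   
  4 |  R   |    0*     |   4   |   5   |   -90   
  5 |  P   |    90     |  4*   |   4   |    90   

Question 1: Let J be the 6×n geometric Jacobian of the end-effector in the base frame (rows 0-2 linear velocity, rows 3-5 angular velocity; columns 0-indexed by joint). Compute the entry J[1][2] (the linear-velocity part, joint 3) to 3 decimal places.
7.794

axis z_2 = (1.0000,0.0000,0.0000); lever o_n−o_2 = (6.0000,-4.5000,-7.7942)
cross product → J_v[:, 2] = (-0.0000,7.7942,-4.5000)
J_ω[:, 2] = z_2
entry J[1][2] = 7.7942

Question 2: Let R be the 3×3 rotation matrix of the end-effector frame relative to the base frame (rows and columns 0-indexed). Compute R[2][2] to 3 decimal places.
-0.866

End-effector z-axis (col 2 of R) = (0.0000,-0.5000,-0.8660)
R[2][2] = -0.8660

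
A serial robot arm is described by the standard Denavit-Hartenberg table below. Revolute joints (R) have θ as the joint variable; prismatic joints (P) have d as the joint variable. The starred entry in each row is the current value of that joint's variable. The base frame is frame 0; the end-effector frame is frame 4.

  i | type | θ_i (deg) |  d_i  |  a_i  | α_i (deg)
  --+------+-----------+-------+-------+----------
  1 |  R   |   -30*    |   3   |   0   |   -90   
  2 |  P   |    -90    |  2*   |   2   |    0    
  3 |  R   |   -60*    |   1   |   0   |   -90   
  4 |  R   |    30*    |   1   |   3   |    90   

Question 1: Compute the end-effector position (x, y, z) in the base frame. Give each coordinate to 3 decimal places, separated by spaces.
-0.766 2.174 7.165

after link 1: o_1 = (0.0000, 0.0000, 3.0000)
after link 2: o_2 = (1.0000, 1.7321, 5.0000)
after link 3: o_3 = (1.5000, 2.5981, 5.0000)
after link 4: o_4 = (-0.7655, 2.1740, 7.1651)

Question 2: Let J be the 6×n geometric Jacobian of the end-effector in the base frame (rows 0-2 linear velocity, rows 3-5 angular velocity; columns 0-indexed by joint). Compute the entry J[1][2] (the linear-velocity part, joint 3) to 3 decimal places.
axis z_2 = (0.5000,0.8660,0.0000); lever o_n−o_2 = (-1.7655,0.4420,2.1651)
cross product → J_v[:, 2] = (1.8750,-1.0825,1.7500)
J_ω[:, 2] = z_2
entry J[1][2] = -1.0825

-1.083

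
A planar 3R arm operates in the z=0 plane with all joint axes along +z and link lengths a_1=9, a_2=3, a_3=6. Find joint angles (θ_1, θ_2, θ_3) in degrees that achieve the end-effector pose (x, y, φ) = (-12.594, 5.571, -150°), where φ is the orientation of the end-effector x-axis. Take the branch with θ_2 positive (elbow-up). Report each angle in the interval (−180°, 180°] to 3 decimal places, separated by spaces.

wrist centre = target − a_3·(cos φ, sin φ) = (-7.3978, 8.5710)
cos θ_2 = (128.1902−9²−3²)/(2·9·3) = 0.7072; θ_2 = 44.9904° (elbow-up)
β = atan2(8.5710,-7.3978) = 130.7983°; ψ = atan2(2.1210,11.1217) = 10.7970°
θ_1 = β − ψ = 120.0013°
θ_3 = φ − θ_1 − θ_2 = 45.0083° (wrapped to (-180°,180°])

120.001 44.990 45.008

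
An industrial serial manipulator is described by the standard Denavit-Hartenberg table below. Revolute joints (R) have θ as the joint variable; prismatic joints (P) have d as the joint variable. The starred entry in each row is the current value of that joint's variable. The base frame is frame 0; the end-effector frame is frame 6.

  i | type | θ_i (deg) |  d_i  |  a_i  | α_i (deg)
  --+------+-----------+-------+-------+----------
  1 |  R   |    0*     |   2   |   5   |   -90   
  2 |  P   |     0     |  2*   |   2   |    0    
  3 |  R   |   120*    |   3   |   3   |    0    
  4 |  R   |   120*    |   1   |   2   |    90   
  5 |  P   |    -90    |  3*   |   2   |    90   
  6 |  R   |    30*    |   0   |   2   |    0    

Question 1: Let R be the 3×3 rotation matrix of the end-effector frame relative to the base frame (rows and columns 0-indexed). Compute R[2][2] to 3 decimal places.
-0.866

End-effector z-axis (col 2 of R) = (0.5000,-0.0000,-0.8660)
R[2][2] = -0.8660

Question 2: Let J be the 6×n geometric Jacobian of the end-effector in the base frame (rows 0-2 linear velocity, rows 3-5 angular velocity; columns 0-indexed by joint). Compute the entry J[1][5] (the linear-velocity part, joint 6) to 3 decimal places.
axis z_5 = (0.5000,-0.0000,-0.8660); lever o_n−o_5 = (-0.8660,-1.7321,-0.5000)
cross product → J_v[:, 5] = (-1.5000,1.0000,-0.8660)
J_ω[:, 5] = z_5
entry J[1][5] = 1.0000

1.000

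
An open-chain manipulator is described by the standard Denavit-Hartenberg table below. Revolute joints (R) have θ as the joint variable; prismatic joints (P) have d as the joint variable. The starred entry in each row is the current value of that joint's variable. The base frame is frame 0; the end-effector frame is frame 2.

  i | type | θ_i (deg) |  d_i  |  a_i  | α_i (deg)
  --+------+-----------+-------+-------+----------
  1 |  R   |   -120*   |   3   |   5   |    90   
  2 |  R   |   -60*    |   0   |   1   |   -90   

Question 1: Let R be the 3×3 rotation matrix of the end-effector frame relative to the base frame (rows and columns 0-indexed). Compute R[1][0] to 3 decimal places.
End-effector x-axis (col 0 of R) = (-0.2500,-0.4330,-0.8660)
R[1][0] = -0.4330

-0.433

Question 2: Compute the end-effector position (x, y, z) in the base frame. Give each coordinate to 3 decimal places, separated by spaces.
-2.750 -4.763 2.134

after link 1: o_1 = (-2.5000, -4.3301, 3.0000)
after link 2: o_2 = (-2.7500, -4.7631, 2.1340)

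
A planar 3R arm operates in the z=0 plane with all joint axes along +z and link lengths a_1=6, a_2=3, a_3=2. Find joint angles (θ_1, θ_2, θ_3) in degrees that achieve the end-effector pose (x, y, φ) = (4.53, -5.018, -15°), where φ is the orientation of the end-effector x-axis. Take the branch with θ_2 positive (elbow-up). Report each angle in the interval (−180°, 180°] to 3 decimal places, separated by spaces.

-90.001 119.993 -44.992

wrist centre = target − a_3·(cos φ, sin φ) = (2.5981, -4.5004)
cos θ_2 = (27.0036−6²−3²)/(2·6·3) = -0.4999; θ_2 = 119.9933° (elbow-up)
β = atan2(-4.5004,2.5981) = -60.0013°; ψ = atan2(2.5983,4.5003) = 30.0000°
θ_1 = β − ψ = -90.0013°
θ_3 = φ − θ_1 − θ_2 = -44.9920° (wrapped to (-180°,180°])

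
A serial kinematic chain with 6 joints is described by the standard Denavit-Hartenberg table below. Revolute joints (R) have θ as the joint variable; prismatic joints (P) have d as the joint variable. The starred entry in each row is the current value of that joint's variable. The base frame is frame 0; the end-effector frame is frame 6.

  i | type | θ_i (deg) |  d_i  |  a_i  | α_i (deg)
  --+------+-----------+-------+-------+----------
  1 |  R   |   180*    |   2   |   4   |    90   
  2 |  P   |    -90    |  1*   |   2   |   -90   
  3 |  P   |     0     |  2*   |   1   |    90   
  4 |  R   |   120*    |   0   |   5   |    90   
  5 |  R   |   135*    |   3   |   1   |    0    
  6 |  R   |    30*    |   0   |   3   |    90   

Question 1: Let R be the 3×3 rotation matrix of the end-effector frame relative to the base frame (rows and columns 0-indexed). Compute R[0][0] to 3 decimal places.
End-effector x-axis (col 0 of R) = (0.8365,0.2588,-0.4830)
R[0][0] = 0.8365

0.837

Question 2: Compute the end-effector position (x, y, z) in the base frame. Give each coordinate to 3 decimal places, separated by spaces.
-8.708 2.484 -2.901

after link 1: o_1 = (-4.0000, 0.0000, 2.0000)
after link 2: o_2 = (-4.0000, 1.0000, 0.0000)
after link 3: o_3 = (-6.0000, 1.0000, -1.0000)
after link 4: o_4 = (-10.3301, 1.0000, 1.5000)
after link 5: o_5 = (-11.2178, 1.7071, -1.4516)
after link 6: o_6 = (-8.7082, 2.4836, -2.9005)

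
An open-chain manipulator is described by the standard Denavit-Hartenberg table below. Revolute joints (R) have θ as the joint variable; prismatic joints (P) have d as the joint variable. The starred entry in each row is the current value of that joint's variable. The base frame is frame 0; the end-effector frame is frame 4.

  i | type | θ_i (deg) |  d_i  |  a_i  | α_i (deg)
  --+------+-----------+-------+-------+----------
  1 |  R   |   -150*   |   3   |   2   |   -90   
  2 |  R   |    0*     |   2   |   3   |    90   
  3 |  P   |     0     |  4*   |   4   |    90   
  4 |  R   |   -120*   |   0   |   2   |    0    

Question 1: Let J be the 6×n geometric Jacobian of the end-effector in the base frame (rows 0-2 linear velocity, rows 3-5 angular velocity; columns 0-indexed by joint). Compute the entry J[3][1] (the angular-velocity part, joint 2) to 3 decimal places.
axis z_1 = (0.5000,-0.8660,0.0000); lever o_n−o_1 = (-4.1962,-4.7321,2.2679)
cross product → J_v[:, 1] = (-1.9641,-1.1340,-6.0000)
J_ω[:, 1] = z_1
entry J[3][1] = 0.5000

0.500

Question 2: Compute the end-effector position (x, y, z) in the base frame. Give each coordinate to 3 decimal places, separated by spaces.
after link 1: o_1 = (-1.7321, -1.0000, 3.0000)
after link 2: o_2 = (-3.3301, -4.2321, 3.0000)
after link 3: o_3 = (-6.7942, -6.2321, 7.0000)
after link 4: o_4 = (-5.9282, -5.7321, 5.2679)

-5.928 -5.732 5.268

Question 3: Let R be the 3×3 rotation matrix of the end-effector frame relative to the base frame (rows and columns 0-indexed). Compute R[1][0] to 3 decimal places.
0.250

End-effector x-axis (col 0 of R) = (0.4330,0.2500,-0.8660)
R[1][0] = 0.2500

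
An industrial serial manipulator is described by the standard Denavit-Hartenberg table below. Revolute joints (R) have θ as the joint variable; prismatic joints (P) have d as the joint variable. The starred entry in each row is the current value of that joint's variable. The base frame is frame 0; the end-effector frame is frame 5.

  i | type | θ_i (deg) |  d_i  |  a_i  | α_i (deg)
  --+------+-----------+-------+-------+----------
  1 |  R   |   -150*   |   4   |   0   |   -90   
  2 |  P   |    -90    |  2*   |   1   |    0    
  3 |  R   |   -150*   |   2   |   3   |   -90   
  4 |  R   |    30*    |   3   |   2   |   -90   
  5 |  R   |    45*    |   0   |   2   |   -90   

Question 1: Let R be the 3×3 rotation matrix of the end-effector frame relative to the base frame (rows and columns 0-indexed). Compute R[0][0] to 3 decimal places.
-0.442

End-effector x-axis (col 0 of R) = (-0.4419,0.1531,-0.8839)
R[0][0] = -0.4419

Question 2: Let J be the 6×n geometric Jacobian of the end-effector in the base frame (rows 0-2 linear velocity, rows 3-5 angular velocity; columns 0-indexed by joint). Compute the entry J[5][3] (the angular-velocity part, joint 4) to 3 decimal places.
0.500

axis z_3 = (0.7500,0.4330,0.5000); lever o_n−o_3 = (1.6161,2.9043,-1.7678)
cross product → J_v[:, 3] = (-2.2176,2.1339,1.4784)
J_ω[:, 3] = z_3
entry J[5][3] = 0.5000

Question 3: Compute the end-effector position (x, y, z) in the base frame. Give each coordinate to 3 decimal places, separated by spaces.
after link 1: o_1 = (0.0000, 0.0000, 4.0000)
after link 2: o_2 = (1.0000, -1.7321, 5.0000)
after link 3: o_3 = (3.2990, -2.7141, 2.4019)
after link 4: o_4 = (5.7990, -0.1160, 2.4019)
after link 5: o_5 = (4.9152, 0.1902, 0.6342)

4.915 0.190 0.634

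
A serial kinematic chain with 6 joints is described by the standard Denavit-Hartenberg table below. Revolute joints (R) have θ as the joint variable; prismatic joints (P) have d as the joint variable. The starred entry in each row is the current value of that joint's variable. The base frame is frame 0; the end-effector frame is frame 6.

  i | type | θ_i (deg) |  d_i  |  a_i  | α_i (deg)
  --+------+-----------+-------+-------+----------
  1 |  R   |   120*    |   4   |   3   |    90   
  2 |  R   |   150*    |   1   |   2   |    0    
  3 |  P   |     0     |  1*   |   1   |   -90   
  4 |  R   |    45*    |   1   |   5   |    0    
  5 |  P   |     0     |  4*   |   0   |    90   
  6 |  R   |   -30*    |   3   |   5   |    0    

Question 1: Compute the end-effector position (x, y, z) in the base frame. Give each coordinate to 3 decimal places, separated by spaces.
2.055 -8.512 7.694

after link 1: o_1 = (-1.5000, 2.5981, 4.0000)
after link 2: o_2 = (0.2321, 1.5981, 5.0000)
after link 3: o_3 = (1.5311, 1.3481, 5.5000)
after link 4: o_4 = (0.2502, -3.5044, 6.4017)
after link 5: o_5 = (1.2502, -5.2364, 2.9376)
after link 6: o_6 = (2.0550, -8.5115, 7.6943)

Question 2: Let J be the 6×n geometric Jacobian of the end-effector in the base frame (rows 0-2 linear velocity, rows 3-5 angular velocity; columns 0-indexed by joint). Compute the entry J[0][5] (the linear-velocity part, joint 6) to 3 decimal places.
0.317

axis z_5 = (0.9186,-0.1768,0.3536); lever o_n−o_5 = (0.8049,-3.2751,4.7567)
cross product → J_v[:, 5] = (0.3171,-4.0847,-2.8661)
J_ω[:, 5] = z_5
entry J[0][5] = 0.3171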